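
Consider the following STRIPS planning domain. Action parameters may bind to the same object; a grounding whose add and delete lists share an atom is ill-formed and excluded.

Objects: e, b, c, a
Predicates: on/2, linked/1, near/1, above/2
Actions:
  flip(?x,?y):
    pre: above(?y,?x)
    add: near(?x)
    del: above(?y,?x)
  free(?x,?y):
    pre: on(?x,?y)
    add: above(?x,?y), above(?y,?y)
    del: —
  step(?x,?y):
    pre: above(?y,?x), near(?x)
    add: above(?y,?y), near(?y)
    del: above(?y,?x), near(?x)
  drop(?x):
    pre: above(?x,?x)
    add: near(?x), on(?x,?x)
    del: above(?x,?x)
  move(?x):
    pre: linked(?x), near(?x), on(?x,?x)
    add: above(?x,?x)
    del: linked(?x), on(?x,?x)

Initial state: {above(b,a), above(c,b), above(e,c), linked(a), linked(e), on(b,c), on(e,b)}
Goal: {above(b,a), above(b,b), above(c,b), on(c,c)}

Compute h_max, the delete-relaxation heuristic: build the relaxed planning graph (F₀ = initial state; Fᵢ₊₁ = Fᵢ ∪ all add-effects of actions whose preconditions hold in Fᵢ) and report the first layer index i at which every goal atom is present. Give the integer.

F0 = init (7 atoms)
F1 = F0 ∪ {above(b,b), above(b,c), above(c,c), above(e,b), near(a), near(b), near(c)}  (14 atoms)
F2 = F1 ∪ {above(e,e), near(e), on(b,b), on(c,c)}  (18 atoms)
goal ⊆ F2  ⇒  h_max = 2

2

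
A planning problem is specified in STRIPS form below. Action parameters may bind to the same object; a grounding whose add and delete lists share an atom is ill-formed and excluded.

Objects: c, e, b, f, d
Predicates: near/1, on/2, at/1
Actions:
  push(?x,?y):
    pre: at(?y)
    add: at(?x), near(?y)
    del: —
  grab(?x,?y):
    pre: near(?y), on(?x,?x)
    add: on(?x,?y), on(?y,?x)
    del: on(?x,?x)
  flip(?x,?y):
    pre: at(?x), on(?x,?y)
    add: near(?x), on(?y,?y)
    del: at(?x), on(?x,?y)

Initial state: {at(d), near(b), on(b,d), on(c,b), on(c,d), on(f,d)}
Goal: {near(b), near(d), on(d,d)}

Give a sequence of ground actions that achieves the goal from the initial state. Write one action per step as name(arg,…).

push(c,d); flip(c,d)

1. push(c,d)  →  {at(c), at(d), near(b), near(d), on(b,d), on(c,b), on(c,d), on(f,d)}
2. flip(c,d)  →  {at(d), near(b), near(c), near(d), on(b,d), on(c,b), on(d,d), on(f,d)}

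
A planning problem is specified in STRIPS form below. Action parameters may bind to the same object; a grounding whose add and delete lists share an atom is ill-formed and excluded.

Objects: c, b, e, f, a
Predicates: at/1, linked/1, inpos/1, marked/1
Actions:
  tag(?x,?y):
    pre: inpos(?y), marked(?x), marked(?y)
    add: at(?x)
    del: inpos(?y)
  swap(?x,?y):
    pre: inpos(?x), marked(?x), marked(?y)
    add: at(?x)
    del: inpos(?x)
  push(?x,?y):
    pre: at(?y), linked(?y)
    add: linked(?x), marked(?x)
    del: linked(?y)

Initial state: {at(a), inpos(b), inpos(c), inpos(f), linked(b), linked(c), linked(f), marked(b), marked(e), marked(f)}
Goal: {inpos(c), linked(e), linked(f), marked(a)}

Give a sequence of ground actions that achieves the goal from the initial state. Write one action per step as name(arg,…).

tag(b,b); push(a,b); push(e,a)

1. tag(b,b)  →  {at(a), at(b), inpos(c), inpos(f), linked(b), linked(c), linked(f), marked(b), marked(e), marked(f)}
2. push(a,b)  →  {at(a), at(b), inpos(c), inpos(f), linked(a), linked(c), linked(f), marked(a), marked(b), marked(e), marked(f)}
3. push(e,a)  →  {at(a), at(b), inpos(c), inpos(f), linked(c), linked(e), linked(f), marked(a), marked(b), marked(e), marked(f)}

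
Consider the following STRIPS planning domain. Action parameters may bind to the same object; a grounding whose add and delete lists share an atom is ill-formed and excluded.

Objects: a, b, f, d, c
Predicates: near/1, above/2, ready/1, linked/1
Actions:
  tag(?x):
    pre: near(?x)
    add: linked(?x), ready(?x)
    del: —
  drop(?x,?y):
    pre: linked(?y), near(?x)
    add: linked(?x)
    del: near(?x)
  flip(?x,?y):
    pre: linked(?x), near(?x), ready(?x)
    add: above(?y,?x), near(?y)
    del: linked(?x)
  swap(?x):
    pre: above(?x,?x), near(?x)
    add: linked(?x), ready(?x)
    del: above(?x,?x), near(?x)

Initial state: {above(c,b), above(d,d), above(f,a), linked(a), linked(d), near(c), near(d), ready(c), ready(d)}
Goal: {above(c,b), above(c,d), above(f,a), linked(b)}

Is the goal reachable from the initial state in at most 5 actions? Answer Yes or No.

1. tag(c)  →  {above(c,b), above(d,d), above(f,a), linked(a), linked(c), linked(d), near(c), near(d), ready(c), ready(d)}
2. flip(d,c)  →  {above(c,b), above(c,d), above(d,d), above(f,a), linked(a), linked(c), near(c), near(d), ready(c), ready(d)}
3. flip(c,b)  →  {above(b,c), above(c,b), above(c,d), above(d,d), above(f,a), linked(a), near(b), near(c), near(d), ready(c), ready(d)}
4. tag(b)  →  {above(b,c), above(c,b), above(c,d), above(d,d), above(f,a), linked(a), linked(b), near(b), near(c), near(d), ready(b), ready(c), ready(d)}
optimal plan length = 4; 4 ≤ 5

Yes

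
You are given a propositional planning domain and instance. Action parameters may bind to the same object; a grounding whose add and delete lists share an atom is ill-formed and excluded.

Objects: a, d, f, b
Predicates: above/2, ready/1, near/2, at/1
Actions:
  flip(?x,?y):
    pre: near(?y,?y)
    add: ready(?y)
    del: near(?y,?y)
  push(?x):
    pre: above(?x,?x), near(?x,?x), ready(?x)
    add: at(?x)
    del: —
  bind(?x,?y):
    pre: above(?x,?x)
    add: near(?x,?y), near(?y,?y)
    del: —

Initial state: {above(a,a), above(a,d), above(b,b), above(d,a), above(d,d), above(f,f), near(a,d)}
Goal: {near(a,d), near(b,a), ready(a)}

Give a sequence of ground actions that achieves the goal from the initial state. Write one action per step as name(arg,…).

bind(b,a); flip(a,a)

1. bind(b,a)  →  {above(a,a), above(a,d), above(b,b), above(d,a), above(d,d), above(f,f), near(a,a), near(a,d), near(b,a)}
2. flip(a,a)  →  {above(a,a), above(a,d), above(b,b), above(d,a), above(d,d), above(f,f), near(a,d), near(b,a), ready(a)}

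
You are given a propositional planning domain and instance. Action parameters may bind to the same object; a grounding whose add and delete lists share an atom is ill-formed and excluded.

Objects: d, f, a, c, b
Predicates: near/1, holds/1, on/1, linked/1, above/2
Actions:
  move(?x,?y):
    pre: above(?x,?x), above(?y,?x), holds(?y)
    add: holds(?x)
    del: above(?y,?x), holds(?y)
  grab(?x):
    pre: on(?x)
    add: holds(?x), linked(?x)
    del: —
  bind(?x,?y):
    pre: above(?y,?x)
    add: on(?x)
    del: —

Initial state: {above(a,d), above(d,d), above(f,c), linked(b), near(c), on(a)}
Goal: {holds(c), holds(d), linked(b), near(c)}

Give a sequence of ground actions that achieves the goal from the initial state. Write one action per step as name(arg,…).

1. grab(a)  →  {above(a,d), above(d,d), above(f,c), holds(a), linked(a), linked(b), near(c), on(a)}
2. move(d,a)  →  {above(d,d), above(f,c), holds(d), linked(a), linked(b), near(c), on(a)}
3. bind(c,f)  →  {above(d,d), above(f,c), holds(d), linked(a), linked(b), near(c), on(a), on(c)}
4. grab(c)  →  {above(d,d), above(f,c), holds(c), holds(d), linked(a), linked(b), linked(c), near(c), on(a), on(c)}

grab(a); move(d,a); bind(c,f); grab(c)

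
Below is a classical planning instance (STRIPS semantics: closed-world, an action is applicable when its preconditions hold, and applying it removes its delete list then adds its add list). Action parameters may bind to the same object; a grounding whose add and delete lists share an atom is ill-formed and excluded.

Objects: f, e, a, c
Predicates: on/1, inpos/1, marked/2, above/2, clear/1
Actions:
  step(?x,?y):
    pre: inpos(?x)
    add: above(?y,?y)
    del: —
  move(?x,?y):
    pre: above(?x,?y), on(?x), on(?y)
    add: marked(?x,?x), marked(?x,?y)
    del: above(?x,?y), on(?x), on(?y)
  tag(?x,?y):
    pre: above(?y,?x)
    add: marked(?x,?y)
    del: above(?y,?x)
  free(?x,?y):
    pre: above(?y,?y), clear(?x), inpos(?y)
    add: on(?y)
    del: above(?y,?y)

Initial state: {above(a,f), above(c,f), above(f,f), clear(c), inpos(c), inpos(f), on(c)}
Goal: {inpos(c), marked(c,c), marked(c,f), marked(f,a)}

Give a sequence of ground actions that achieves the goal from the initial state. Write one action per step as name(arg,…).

tag(f,a); free(c,f); move(c,f)

1. tag(f,a)  →  {above(c,f), above(f,f), clear(c), inpos(c), inpos(f), marked(f,a), on(c)}
2. free(c,f)  →  {above(c,f), clear(c), inpos(c), inpos(f), marked(f,a), on(c), on(f)}
3. move(c,f)  →  {clear(c), inpos(c), inpos(f), marked(c,c), marked(c,f), marked(f,a)}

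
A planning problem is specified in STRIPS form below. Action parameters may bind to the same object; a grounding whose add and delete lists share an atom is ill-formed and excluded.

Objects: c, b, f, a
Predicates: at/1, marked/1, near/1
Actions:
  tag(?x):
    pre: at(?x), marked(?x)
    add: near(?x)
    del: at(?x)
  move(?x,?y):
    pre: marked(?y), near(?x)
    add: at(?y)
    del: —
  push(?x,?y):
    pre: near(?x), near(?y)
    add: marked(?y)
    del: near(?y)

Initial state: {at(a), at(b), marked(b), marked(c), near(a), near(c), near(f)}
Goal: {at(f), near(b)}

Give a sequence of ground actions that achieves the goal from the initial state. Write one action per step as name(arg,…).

1. tag(b)  →  {at(a), marked(b), marked(c), near(a), near(b), near(c), near(f)}
2. push(c,f)  →  {at(a), marked(b), marked(c), marked(f), near(a), near(b), near(c)}
3. move(c,f)  →  {at(a), at(f), marked(b), marked(c), marked(f), near(a), near(b), near(c)}

tag(b); push(c,f); move(c,f)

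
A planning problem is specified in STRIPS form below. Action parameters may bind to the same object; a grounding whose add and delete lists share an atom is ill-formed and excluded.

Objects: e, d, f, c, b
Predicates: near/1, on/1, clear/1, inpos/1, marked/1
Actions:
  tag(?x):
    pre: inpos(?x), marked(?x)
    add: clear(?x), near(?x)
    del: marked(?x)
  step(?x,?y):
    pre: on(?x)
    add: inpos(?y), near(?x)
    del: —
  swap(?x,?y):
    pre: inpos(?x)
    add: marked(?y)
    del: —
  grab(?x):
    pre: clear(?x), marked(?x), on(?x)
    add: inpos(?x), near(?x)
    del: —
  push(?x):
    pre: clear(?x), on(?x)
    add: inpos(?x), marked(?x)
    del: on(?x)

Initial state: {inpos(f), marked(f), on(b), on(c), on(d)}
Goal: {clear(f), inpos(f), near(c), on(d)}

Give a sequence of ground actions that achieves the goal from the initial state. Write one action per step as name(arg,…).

tag(f); step(c,e)

1. tag(f)  →  {clear(f), inpos(f), near(f), on(b), on(c), on(d)}
2. step(c,e)  →  {clear(f), inpos(e), inpos(f), near(c), near(f), on(b), on(c), on(d)}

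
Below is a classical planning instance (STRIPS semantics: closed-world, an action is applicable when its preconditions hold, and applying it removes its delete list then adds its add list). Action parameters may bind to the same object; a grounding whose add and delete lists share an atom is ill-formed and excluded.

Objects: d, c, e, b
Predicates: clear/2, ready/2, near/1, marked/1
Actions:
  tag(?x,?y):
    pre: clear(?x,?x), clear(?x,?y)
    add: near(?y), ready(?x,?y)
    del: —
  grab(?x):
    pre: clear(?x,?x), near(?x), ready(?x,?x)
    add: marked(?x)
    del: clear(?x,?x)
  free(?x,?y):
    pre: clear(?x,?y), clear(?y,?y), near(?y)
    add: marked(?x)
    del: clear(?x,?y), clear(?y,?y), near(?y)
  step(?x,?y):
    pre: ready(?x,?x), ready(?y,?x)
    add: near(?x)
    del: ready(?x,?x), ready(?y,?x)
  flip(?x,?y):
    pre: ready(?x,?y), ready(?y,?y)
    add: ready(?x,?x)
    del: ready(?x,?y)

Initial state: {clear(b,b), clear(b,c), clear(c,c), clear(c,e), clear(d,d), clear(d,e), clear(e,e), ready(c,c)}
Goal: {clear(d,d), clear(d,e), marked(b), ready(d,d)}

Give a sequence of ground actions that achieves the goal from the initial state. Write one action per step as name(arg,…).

1. tag(d,d)  →  {clear(b,b), clear(b,c), clear(c,c), clear(c,e), clear(d,d), clear(d,e), clear(e,e), near(d), ready(c,c), ready(d,d)}
2. tag(c,c)  →  {clear(b,b), clear(b,c), clear(c,c), clear(c,e), clear(d,d), clear(d,e), clear(e,e), near(c), near(d), ready(c,c), ready(d,d)}
3. free(b,c)  →  {clear(b,b), clear(c,e), clear(d,d), clear(d,e), clear(e,e), marked(b), near(d), ready(c,c), ready(d,d)}

tag(d,d); tag(c,c); free(b,c)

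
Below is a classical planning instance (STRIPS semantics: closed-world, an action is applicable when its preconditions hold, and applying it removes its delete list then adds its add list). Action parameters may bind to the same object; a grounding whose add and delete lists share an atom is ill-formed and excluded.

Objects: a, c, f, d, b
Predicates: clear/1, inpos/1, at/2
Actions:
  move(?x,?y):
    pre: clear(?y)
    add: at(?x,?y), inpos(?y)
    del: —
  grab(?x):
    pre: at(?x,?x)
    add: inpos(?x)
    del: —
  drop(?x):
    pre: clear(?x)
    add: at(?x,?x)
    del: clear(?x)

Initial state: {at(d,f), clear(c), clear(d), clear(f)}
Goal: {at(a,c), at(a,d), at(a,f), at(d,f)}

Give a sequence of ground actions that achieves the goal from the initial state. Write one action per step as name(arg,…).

1. move(a,c)  →  {at(a,c), at(d,f), clear(c), clear(d), clear(f), inpos(c)}
2. move(a,f)  →  {at(a,c), at(a,f), at(d,f), clear(c), clear(d), clear(f), inpos(c), inpos(f)}
3. move(a,d)  →  {at(a,c), at(a,d), at(a,f), at(d,f), clear(c), clear(d), clear(f), inpos(c), inpos(d), inpos(f)}

move(a,c); move(a,f); move(a,d)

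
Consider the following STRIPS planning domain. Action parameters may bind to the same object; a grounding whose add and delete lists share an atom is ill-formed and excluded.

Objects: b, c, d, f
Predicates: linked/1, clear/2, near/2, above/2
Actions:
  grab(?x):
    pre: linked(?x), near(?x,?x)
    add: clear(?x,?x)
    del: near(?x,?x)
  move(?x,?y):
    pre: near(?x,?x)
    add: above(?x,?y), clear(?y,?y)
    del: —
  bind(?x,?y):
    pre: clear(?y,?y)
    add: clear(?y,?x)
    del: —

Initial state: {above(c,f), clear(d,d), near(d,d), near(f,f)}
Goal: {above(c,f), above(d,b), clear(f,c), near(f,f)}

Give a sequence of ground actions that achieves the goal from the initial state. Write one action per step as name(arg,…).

1. move(d,b)  →  {above(c,f), above(d,b), clear(b,b), clear(d,d), near(d,d), near(f,f)}
2. move(d,f)  →  {above(c,f), above(d,b), above(d,f), clear(b,b), clear(d,d), clear(f,f), near(d,d), near(f,f)}
3. bind(c,f)  →  {above(c,f), above(d,b), above(d,f), clear(b,b), clear(d,d), clear(f,c), clear(f,f), near(d,d), near(f,f)}

move(d,b); move(d,f); bind(c,f)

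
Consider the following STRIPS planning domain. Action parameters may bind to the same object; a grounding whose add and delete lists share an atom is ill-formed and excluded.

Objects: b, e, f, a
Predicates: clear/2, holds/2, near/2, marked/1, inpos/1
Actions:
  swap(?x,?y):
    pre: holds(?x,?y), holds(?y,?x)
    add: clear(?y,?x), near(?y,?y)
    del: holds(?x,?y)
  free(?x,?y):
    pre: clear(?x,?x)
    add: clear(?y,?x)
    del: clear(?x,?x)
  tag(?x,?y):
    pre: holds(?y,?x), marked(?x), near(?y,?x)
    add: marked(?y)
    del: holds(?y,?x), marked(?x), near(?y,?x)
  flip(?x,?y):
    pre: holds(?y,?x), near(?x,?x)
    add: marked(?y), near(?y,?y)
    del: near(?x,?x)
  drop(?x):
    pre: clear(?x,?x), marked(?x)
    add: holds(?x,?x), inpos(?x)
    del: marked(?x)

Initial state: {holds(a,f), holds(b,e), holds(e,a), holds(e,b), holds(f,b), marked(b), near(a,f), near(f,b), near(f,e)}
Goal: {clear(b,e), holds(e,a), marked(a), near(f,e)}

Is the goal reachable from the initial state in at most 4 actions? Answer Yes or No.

1. swap(e,b)  →  {clear(b,e), holds(a,f), holds(b,e), holds(e,a), holds(f,b), marked(b), near(a,f), near(b,b), near(f,b), near(f,e)}
2. tag(b,f)  →  {clear(b,e), holds(a,f), holds(b,e), holds(e,a), marked(f), near(a,f), near(b,b), near(f,e)}
3. tag(f,a)  →  {clear(b,e), holds(b,e), holds(e,a), marked(a), near(b,b), near(f,e)}
optimal plan length = 3; 3 ≤ 4

Yes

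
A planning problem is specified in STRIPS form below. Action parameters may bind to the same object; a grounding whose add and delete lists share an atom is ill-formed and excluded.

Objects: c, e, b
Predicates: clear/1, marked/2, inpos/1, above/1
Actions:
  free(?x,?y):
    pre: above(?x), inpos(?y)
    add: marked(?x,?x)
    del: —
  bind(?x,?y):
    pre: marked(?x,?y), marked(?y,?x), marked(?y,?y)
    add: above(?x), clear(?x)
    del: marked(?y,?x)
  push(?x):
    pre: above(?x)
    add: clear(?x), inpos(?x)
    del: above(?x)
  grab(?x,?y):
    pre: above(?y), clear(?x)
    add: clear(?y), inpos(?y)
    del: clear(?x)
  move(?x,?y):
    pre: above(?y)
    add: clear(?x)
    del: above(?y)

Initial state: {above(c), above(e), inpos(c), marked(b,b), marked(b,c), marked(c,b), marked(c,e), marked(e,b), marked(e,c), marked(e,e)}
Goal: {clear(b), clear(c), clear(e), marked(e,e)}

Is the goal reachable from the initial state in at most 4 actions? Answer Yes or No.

Yes

1. bind(c,e)  →  {above(c), above(e), clear(c), inpos(c), marked(b,b), marked(b,c), marked(c,b), marked(c,e), marked(e,b), marked(e,e)}
2. bind(b,b)  →  {above(b), above(c), above(e), clear(b), clear(c), inpos(c), marked(b,c), marked(c,b), marked(c,e), marked(e,b), marked(e,e)}
3. push(e)  →  {above(b), above(c), clear(b), clear(c), clear(e), inpos(c), inpos(e), marked(b,c), marked(c,b), marked(c,e), marked(e,b), marked(e,e)}
optimal plan length = 3; 3 ≤ 4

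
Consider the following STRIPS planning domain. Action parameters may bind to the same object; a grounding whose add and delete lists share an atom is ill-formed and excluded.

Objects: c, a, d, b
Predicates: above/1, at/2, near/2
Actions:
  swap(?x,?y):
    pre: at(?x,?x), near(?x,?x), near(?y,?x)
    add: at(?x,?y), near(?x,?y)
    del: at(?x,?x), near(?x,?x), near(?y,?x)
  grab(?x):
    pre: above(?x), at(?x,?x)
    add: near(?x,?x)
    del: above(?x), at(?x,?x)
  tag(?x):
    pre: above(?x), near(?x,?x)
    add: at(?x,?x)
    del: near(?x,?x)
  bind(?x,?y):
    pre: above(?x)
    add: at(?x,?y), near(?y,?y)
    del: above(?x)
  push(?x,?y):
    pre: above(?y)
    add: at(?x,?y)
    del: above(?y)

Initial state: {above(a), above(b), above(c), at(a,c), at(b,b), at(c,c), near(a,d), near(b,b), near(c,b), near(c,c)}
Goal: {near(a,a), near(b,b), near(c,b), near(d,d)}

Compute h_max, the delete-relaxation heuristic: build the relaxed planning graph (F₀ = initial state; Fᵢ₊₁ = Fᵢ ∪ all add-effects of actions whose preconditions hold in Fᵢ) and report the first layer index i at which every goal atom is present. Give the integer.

1

F0 = init (10 atoms)
F1 = F0 ∪ {at(a,a), at(a,b), at(a,d), at(b,a), at(b,c), at(b,d), at(c,a), at(c,b), at(c,d), at(d,a), at(d,b), at(d,c), near(a,a), near(b,c), near(d,d)}  (25 atoms)
goal ⊆ F1  ⇒  h_max = 1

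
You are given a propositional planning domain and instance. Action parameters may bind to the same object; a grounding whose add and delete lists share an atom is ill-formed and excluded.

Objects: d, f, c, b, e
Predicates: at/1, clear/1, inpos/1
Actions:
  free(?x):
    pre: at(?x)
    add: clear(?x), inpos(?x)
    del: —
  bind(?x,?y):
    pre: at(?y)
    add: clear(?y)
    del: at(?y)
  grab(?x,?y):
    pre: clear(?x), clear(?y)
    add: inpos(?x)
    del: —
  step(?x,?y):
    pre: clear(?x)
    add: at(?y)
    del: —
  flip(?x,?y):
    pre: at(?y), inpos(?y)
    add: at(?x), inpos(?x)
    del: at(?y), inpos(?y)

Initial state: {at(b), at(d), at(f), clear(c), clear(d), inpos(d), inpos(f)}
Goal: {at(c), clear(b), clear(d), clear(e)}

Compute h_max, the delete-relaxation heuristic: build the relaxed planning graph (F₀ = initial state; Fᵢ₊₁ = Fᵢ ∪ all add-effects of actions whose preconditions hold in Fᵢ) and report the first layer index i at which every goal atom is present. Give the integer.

F0 = init (7 atoms)
F1 = F0 ∪ {at(c), at(e), clear(b), clear(f), inpos(b), inpos(c), inpos(e)}  (14 atoms)
F2 = F1 ∪ {clear(e)}  (15 atoms)
goal ⊆ F2  ⇒  h_max = 2

2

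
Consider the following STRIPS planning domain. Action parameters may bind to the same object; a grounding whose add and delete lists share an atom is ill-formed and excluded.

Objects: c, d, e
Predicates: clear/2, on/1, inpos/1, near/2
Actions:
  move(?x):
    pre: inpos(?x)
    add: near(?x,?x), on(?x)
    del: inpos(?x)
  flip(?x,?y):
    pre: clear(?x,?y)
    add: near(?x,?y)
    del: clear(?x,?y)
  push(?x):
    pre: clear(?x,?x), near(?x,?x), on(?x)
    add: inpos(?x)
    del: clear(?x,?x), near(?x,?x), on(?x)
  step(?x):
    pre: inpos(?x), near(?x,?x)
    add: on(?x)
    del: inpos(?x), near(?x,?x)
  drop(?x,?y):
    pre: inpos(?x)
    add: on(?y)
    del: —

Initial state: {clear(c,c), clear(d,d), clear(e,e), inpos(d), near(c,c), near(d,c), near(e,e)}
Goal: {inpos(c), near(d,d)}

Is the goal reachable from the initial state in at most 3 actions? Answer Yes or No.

Yes

1. flip(d,d)  →  {clear(c,c), clear(e,e), inpos(d), near(c,c), near(d,c), near(d,d), near(e,e)}
2. drop(d,c)  →  {clear(c,c), clear(e,e), inpos(d), near(c,c), near(d,c), near(d,d), near(e,e), on(c)}
3. push(c)  →  {clear(e,e), inpos(c), inpos(d), near(d,c), near(d,d), near(e,e)}
optimal plan length = 3; 3 ≤ 3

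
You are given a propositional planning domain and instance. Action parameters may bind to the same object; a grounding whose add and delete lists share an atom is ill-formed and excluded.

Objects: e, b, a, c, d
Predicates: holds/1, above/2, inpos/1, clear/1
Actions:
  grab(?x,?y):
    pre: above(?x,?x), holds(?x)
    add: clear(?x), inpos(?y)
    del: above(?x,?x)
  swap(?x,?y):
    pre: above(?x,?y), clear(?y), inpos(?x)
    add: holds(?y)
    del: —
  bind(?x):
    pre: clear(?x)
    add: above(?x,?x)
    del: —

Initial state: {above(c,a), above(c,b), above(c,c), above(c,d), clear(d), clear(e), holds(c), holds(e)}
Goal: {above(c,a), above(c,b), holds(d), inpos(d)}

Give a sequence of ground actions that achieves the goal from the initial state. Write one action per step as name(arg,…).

grab(c,d); bind(d); swap(d,d)

1. grab(c,d)  →  {above(c,a), above(c,b), above(c,d), clear(c), clear(d), clear(e), holds(c), holds(e), inpos(d)}
2. bind(d)  →  {above(c,a), above(c,b), above(c,d), above(d,d), clear(c), clear(d), clear(e), holds(c), holds(e), inpos(d)}
3. swap(d,d)  →  {above(c,a), above(c,b), above(c,d), above(d,d), clear(c), clear(d), clear(e), holds(c), holds(d), holds(e), inpos(d)}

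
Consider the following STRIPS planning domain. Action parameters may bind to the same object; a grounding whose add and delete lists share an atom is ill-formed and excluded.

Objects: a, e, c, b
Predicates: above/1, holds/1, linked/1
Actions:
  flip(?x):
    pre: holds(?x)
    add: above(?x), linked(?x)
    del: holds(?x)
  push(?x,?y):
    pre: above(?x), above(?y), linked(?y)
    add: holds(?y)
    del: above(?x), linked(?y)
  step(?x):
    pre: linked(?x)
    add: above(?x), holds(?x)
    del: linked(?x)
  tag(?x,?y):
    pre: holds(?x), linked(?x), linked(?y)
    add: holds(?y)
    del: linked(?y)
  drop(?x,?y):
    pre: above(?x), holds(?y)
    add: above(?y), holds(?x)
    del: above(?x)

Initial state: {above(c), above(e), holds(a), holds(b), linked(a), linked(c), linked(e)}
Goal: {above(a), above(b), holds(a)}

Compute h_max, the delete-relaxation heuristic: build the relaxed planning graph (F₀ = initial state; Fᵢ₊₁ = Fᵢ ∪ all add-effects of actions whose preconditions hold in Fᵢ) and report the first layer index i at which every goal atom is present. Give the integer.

F0 = init (7 atoms)
F1 = F0 ∪ {above(a), above(b), holds(c), holds(e), linked(b)}  (12 atoms)
goal ⊆ F1  ⇒  h_max = 1

1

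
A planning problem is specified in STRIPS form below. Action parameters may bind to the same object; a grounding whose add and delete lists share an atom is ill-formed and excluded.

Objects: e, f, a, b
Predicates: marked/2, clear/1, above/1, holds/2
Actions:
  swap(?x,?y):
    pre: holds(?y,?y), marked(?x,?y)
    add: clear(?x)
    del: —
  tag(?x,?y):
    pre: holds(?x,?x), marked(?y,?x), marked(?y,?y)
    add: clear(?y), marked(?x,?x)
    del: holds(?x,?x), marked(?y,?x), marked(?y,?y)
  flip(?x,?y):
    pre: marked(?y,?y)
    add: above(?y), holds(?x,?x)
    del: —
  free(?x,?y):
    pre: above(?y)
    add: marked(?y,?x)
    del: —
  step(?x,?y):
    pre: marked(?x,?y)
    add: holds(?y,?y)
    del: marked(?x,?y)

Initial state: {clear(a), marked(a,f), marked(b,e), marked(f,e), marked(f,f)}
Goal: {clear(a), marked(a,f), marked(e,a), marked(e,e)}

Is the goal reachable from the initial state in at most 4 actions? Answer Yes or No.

1. flip(e,f)  →  {above(f), clear(a), holds(e,e), marked(a,f), marked(b,e), marked(f,e), marked(f,f)}
2. tag(e,f)  →  {above(f), clear(a), clear(f), marked(a,f), marked(b,e), marked(e,e)}
3. flip(e,e)  →  {above(e), above(f), clear(a), clear(f), holds(e,e), marked(a,f), marked(b,e), marked(e,e)}
4. free(a,e)  →  {above(e), above(f), clear(a), clear(f), holds(e,e), marked(a,f), marked(b,e), marked(e,a), marked(e,e)}
optimal plan length = 4; 4 ≤ 4

Yes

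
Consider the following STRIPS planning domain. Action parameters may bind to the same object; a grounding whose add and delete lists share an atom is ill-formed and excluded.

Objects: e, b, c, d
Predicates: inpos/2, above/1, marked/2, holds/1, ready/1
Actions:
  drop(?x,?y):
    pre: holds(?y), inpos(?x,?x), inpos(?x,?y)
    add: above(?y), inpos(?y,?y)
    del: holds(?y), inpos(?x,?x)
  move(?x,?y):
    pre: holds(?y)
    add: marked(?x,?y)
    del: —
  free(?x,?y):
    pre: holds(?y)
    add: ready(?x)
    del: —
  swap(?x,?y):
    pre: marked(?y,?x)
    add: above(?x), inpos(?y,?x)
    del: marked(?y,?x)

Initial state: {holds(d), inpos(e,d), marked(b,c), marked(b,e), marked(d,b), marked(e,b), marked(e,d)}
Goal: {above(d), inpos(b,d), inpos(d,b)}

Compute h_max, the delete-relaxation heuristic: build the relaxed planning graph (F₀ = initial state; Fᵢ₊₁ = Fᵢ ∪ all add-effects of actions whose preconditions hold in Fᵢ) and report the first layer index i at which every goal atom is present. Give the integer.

F0 = init (7 atoms)
F1 = F0 ∪ {above(b), above(c), above(d), above(e), inpos(b,c), inpos(b,e), inpos(d,b), inpos(e,b), marked(b,d), marked(c,d), marked(d,d), ready(b), ready(c), ready(d), ready(e)}  (22 atoms)
F2 = F1 ∪ {inpos(b,d), inpos(c,d), inpos(d,d)}  (25 atoms)
goal ⊆ F2  ⇒  h_max = 2

2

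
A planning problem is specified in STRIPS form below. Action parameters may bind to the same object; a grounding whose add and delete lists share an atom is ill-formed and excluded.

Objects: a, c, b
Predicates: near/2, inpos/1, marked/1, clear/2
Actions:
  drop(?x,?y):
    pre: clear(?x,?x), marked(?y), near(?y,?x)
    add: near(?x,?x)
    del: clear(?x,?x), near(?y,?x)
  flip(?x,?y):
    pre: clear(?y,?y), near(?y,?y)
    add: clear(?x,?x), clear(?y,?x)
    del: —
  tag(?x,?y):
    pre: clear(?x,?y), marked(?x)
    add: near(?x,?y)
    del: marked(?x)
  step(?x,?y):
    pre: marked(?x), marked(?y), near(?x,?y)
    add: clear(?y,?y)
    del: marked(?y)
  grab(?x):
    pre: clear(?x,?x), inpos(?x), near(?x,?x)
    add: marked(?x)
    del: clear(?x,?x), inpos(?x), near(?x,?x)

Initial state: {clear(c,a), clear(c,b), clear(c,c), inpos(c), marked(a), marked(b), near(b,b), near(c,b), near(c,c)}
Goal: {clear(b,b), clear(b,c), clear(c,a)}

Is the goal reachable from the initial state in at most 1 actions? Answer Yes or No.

1. flip(b,c)  →  {clear(b,b), clear(c,a), clear(c,b), clear(c,c), inpos(c), marked(a), marked(b), near(b,b), near(c,b), near(c,c)}
2. flip(c,b)  →  {clear(b,b), clear(b,c), clear(c,a), clear(c,b), clear(c,c), inpos(c), marked(a), marked(b), near(b,b), near(c,b), near(c,c)}
optimal plan length = 2; 2 > 1

No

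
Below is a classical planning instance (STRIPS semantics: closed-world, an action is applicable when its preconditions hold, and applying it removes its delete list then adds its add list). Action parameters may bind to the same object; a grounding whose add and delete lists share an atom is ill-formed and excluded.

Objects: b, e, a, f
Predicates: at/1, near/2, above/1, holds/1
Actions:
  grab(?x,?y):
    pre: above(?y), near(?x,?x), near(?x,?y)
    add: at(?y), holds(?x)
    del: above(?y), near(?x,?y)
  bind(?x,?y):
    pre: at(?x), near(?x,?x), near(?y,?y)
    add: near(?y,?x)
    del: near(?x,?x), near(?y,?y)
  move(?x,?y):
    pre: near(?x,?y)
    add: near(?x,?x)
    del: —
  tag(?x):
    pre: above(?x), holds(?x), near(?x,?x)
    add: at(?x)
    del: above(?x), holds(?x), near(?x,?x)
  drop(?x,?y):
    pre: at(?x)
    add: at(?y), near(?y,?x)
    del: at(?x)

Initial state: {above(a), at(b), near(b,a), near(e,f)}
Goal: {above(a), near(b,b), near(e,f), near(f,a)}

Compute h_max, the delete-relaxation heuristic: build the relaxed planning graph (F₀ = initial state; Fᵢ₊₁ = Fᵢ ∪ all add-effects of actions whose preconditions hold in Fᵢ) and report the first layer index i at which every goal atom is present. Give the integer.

2

F0 = init (4 atoms)
F1 = F0 ∪ {at(a), at(e), at(f), near(a,b), near(b,b), near(e,b), near(e,e), near(f,b)}  (12 atoms)
F2 = F1 ∪ {holds(b), near(a,a), near(a,e), near(a,f), near(b,e), near(b,f), near(e,a), near(f,a), near(f,e), near(f,f)}  (22 atoms)
goal ⊆ F2  ⇒  h_max = 2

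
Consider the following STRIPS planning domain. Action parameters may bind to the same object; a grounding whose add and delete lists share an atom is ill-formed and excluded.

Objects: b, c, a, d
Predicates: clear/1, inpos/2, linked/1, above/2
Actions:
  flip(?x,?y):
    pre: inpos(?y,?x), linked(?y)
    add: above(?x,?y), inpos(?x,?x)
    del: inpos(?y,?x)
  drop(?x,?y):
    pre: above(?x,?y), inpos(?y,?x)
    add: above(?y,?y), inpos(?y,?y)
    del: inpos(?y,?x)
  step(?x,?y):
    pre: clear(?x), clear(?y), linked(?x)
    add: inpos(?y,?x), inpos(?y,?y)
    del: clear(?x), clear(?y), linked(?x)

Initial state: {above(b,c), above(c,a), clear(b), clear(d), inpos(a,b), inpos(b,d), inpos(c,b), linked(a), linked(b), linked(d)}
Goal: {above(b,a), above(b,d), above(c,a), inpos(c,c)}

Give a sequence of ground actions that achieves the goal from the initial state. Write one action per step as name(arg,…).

1. flip(b,a)  →  {above(b,a), above(b,c), above(c,a), clear(b), clear(d), inpos(b,b), inpos(b,d), inpos(c,b), linked(a), linked(b), linked(d)}
2. drop(b,c)  →  {above(b,a), above(b,c), above(c,a), above(c,c), clear(b), clear(d), inpos(b,b), inpos(b,d), inpos(c,c), linked(a), linked(b), linked(d)}
3. step(b,d)  →  {above(b,a), above(b,c), above(c,a), above(c,c), inpos(b,b), inpos(b,d), inpos(c,c), inpos(d,b), inpos(d,d), linked(a), linked(d)}
4. flip(b,d)  →  {above(b,a), above(b,c), above(b,d), above(c,a), above(c,c), inpos(b,b), inpos(b,d), inpos(c,c), inpos(d,d), linked(a), linked(d)}

flip(b,a); drop(b,c); step(b,d); flip(b,d)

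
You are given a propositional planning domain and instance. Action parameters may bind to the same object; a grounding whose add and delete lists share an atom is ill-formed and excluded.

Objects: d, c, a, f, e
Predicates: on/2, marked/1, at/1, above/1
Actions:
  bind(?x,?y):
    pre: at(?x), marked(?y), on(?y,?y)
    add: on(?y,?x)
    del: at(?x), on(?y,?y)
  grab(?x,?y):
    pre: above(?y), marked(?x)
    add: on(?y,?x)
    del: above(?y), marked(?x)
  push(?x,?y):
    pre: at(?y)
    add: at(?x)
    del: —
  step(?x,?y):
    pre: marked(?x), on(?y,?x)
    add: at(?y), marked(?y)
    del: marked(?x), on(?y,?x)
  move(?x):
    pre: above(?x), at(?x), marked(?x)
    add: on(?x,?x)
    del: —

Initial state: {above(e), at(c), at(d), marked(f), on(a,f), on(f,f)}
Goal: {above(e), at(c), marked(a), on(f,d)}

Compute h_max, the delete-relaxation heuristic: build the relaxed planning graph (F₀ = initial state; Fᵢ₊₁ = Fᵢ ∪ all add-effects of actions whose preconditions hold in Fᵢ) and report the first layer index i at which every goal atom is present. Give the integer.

F0 = init (6 atoms)
F1 = F0 ∪ {at(a), at(e), at(f), marked(a), on(e,f), on(f,c), on(f,d)}  (13 atoms)
goal ⊆ F1  ⇒  h_max = 1

1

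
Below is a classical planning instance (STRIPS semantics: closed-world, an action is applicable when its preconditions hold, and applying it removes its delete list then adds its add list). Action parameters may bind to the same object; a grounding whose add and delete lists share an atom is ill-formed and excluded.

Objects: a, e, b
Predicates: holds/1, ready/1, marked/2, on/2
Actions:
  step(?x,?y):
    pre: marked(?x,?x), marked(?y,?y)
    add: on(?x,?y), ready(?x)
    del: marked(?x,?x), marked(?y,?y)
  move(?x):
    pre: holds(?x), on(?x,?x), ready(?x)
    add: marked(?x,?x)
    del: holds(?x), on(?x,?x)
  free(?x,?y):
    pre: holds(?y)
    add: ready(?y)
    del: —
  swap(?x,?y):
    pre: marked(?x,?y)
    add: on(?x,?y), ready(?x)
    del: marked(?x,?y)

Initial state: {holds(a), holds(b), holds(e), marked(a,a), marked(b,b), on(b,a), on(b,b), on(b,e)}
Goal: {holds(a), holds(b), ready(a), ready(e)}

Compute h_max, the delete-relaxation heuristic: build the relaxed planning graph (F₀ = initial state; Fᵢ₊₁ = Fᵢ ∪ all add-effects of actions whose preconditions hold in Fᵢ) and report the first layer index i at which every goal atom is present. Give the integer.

F0 = init (8 atoms)
F1 = F0 ∪ {on(a,a), on(a,b), ready(a), ready(b), ready(e)}  (13 atoms)
goal ⊆ F1  ⇒  h_max = 1

1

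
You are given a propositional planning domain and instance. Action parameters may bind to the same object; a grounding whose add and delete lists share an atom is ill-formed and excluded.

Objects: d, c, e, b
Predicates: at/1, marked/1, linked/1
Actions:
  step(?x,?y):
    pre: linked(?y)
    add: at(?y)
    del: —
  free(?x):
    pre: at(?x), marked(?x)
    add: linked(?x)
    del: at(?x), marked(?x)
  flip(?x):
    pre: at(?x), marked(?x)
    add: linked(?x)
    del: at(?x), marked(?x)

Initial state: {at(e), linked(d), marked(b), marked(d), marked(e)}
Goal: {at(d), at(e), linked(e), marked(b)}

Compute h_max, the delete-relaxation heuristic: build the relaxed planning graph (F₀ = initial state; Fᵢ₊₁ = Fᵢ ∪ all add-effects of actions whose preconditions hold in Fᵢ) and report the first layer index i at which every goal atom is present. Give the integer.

F0 = init (5 atoms)
F1 = F0 ∪ {at(d), linked(e)}  (7 atoms)
goal ⊆ F1  ⇒  h_max = 1

1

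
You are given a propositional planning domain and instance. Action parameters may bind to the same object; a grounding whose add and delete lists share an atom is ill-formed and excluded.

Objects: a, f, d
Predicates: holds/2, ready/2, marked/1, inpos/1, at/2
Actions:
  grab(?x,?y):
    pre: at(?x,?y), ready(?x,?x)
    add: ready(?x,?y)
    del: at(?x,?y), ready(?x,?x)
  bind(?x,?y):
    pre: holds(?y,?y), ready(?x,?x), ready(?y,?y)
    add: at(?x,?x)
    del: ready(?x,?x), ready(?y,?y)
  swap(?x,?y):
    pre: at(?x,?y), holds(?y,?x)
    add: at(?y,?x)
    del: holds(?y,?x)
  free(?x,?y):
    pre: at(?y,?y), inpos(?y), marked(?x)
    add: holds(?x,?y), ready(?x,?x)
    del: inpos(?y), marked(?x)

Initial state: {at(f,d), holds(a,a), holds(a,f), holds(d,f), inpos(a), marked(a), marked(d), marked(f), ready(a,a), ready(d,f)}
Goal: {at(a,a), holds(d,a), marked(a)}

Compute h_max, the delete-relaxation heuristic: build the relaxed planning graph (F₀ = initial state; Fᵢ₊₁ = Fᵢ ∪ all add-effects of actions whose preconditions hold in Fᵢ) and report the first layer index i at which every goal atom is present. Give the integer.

F0 = init (10 atoms)
F1 = F0 ∪ {at(a,a), at(d,f)}  (12 atoms)
F2 = F1 ∪ {holds(d,a), holds(f,a), ready(d,d), ready(f,f)}  (16 atoms)
goal ⊆ F2  ⇒  h_max = 2

2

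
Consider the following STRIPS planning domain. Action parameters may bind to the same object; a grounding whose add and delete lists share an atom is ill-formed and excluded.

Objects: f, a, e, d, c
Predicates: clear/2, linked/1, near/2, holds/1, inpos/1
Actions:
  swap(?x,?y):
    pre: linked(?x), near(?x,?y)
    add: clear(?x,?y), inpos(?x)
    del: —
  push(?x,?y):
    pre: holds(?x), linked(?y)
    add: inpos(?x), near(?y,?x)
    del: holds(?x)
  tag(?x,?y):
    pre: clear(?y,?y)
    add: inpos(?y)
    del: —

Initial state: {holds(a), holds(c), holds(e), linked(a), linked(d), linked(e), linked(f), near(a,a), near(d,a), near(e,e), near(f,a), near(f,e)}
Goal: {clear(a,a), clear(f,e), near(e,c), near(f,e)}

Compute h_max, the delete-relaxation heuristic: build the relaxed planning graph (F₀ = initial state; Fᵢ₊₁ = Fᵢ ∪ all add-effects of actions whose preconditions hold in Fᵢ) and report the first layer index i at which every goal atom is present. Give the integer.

F0 = init (12 atoms)
F1 = F0 ∪ {clear(a,a), clear(d,a), clear(e,e), clear(f,a), clear(f,e), inpos(a), inpos(c), inpos(d), inpos(e), inpos(f), near(a,c), near(a,e), near(d,c), near(d,e), near(e,a), near(e,c), near(f,c)}  (29 atoms)
goal ⊆ F1  ⇒  h_max = 1

1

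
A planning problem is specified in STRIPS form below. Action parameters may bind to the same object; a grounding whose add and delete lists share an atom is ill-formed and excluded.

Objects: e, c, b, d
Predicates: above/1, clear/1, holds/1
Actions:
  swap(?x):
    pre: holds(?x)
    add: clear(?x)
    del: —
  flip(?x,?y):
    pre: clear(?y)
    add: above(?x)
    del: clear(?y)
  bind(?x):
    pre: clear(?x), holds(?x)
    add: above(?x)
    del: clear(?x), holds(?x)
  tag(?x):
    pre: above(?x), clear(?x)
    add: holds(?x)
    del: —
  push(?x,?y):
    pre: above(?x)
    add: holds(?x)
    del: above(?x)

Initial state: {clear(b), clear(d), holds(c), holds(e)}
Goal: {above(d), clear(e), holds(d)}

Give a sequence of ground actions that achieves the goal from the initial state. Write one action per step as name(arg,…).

swap(e); flip(d,b); tag(d)

1. swap(e)  →  {clear(b), clear(d), clear(e), holds(c), holds(e)}
2. flip(d,b)  →  {above(d), clear(d), clear(e), holds(c), holds(e)}
3. tag(d)  →  {above(d), clear(d), clear(e), holds(c), holds(d), holds(e)}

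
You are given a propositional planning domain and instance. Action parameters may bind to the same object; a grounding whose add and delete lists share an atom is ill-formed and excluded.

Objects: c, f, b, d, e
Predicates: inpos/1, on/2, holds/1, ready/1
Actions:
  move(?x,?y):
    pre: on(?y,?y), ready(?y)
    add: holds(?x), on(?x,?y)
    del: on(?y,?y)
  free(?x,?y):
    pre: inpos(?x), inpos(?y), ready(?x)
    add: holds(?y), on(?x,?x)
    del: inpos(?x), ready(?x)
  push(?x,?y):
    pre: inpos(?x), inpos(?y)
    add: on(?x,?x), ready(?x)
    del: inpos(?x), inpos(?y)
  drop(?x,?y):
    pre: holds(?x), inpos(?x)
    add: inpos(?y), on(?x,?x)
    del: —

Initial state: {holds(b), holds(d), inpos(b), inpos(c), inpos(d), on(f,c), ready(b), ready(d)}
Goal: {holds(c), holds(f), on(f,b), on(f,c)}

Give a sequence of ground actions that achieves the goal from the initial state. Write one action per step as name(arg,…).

free(d,c); push(b,c); move(f,b)

1. free(d,c)  →  {holds(b), holds(c), holds(d), inpos(b), inpos(c), on(d,d), on(f,c), ready(b)}
2. push(b,c)  →  {holds(b), holds(c), holds(d), on(b,b), on(d,d), on(f,c), ready(b)}
3. move(f,b)  →  {holds(b), holds(c), holds(d), holds(f), on(d,d), on(f,b), on(f,c), ready(b)}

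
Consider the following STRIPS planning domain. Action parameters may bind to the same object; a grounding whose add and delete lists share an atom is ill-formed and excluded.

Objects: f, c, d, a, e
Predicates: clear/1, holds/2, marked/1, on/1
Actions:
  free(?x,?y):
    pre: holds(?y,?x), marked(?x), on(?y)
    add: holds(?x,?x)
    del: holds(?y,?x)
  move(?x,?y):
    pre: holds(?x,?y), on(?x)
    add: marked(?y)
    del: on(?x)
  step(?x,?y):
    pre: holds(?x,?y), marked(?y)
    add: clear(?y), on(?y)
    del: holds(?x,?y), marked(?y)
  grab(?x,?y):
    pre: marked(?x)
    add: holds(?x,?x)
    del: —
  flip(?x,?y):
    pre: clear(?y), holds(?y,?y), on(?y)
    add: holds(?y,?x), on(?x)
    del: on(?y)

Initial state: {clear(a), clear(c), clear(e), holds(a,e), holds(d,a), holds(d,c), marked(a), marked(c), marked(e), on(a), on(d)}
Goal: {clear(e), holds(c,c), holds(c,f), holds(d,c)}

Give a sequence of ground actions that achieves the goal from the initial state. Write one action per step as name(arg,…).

free(a,d); grab(c,f); flip(c,a); flip(f,c)

1. free(a,d)  →  {clear(a), clear(c), clear(e), holds(a,a), holds(a,e), holds(d,c), marked(a), marked(c), marked(e), on(a), on(d)}
2. grab(c,f)  →  {clear(a), clear(c), clear(e), holds(a,a), holds(a,e), holds(c,c), holds(d,c), marked(a), marked(c), marked(e), on(a), on(d)}
3. flip(c,a)  →  {clear(a), clear(c), clear(e), holds(a,a), holds(a,c), holds(a,e), holds(c,c), holds(d,c), marked(a), marked(c), marked(e), on(c), on(d)}
4. flip(f,c)  →  {clear(a), clear(c), clear(e), holds(a,a), holds(a,c), holds(a,e), holds(c,c), holds(c,f), holds(d,c), marked(a), marked(c), marked(e), on(d), on(f)}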